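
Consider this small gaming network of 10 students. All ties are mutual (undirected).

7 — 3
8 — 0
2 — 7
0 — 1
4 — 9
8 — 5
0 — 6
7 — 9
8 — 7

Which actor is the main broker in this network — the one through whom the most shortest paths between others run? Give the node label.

7

Unnormalized betweenness of each node: 0:15, 1:0, 2:0, 3:0, 4:0, 5:0, 6:0, 7:25, 8:23, 9:8.
7 has the largest value, 25, making it the main broker — the node through which the most shortest paths run.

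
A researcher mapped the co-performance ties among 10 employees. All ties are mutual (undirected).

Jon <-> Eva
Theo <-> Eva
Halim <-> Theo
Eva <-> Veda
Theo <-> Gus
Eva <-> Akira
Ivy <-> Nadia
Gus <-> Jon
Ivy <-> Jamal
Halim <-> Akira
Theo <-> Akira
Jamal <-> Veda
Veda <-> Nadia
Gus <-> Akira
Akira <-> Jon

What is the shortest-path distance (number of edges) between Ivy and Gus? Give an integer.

5

One shortest route is Ivy – Jamal – Veda – Eva – Akira – Gus, which uses 5 edges, and at distance 4 from Ivy we only reach {Akira, Jon, Theo}, which does not include Gus. So d(Ivy,Gus) = 5.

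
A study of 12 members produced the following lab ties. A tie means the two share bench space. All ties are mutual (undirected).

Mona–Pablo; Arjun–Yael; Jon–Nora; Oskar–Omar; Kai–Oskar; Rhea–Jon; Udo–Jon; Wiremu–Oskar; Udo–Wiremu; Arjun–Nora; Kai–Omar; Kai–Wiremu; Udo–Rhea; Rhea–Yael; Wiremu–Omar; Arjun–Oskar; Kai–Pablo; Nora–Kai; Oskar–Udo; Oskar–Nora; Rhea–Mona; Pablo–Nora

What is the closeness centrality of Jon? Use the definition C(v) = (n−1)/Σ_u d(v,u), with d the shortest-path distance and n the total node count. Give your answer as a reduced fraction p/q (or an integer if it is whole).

Distances from Jon: Arjun:2, Kai:2, Mona:2, Nora:1, Omar:3, Oskar:2, Pablo:2, Rhea:1, Udo:1, Wiremu:2, Yael:2. Sum = 20.
n = 12, so closeness = 11/20.

11/20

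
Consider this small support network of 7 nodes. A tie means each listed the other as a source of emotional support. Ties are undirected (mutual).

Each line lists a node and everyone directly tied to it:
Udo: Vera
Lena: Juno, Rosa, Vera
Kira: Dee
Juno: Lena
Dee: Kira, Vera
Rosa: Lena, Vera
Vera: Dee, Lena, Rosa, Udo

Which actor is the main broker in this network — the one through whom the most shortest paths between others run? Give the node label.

Unnormalized betweenness of each node: Dee:5, Juno:0, Kira:0, Lena:5, Rosa:0, Udo:0, Vera:11.
Vera has the largest value, 11, making it the main broker — the node through which the most shortest paths run.

Vera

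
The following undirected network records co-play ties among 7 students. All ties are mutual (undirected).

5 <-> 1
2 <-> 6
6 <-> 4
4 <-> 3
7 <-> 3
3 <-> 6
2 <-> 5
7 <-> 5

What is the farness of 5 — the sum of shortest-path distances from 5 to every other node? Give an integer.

Distances from 5: 1:1, 2:1, 3:2, 4:3, 6:2, 7:1.
Sum = 1 + 1 + 2 + 3 + 2 + 1 = 10.

10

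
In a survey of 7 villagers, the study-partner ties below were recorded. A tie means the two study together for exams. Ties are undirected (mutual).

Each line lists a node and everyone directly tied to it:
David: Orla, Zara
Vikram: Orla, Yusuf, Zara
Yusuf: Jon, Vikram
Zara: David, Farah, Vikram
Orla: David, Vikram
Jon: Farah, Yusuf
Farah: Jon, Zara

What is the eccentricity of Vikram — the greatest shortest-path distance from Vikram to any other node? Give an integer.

2

Distances from Vikram: David:2, Farah:2, Jon:2, Orla:1, Yusuf:1, Zara:1.
The largest is 2 (to David, Farah, and Jon), so the eccentricity of Vikram is 2.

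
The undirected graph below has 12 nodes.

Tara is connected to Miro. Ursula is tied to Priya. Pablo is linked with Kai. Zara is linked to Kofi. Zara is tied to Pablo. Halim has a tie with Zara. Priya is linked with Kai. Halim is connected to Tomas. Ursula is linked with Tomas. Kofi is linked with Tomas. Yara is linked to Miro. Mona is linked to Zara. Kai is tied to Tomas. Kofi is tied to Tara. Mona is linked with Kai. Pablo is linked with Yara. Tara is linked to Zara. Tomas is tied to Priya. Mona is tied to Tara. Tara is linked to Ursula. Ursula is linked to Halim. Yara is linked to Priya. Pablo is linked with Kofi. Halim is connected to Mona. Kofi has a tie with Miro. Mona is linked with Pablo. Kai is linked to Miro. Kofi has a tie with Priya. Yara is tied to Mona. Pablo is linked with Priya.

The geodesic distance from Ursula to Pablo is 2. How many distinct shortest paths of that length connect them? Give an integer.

1

The shortest distance is 2, and the only length-2 path is Ursula–Priya–Pablo. So there is exactly 1 shortest path.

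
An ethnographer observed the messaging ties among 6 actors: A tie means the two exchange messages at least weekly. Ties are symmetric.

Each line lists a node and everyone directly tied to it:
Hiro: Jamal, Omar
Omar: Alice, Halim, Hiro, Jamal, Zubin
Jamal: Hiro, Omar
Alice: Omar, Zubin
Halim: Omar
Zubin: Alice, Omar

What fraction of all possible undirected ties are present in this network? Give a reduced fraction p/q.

There are 7 edges and 6 nodes, so the maximum possible is C(6,2) = 15.
Density = 7/15.

7/15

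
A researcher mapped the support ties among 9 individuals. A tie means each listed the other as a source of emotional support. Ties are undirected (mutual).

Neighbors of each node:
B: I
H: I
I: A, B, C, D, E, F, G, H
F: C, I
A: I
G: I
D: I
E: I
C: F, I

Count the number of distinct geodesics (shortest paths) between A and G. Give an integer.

The shortest distance is 2, and the only length-2 path is A–I–G. So there is exactly 1 shortest path.

1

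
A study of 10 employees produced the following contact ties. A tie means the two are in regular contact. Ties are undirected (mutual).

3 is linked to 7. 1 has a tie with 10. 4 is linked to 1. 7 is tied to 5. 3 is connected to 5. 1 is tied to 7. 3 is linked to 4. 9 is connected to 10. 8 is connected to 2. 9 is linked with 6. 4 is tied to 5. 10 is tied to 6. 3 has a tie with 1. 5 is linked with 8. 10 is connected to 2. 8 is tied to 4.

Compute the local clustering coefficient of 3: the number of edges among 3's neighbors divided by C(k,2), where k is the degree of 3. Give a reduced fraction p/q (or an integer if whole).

2/3

3's neighbors: 1, 4, 5, and 7 (k = 4).
Possible neighbor pairs: C(4,2) = 6. Edges among them: 1–4, 1–7, 4–5, 5–7 → e = 4.
Clustering(3) = 4/6 = 2/3.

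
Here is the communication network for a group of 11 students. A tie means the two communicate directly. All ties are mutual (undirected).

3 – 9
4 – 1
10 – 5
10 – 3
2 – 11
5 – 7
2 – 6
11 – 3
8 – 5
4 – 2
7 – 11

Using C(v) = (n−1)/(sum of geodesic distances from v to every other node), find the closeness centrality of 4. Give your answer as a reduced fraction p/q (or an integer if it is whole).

10/29

Distances from 4: 1:1, 2:1, 3:3, 5:4, 6:2, 7:3, 8:5, 9:4, 10:4, 11:2. Sum = 29.
n = 11, so closeness = 10/29.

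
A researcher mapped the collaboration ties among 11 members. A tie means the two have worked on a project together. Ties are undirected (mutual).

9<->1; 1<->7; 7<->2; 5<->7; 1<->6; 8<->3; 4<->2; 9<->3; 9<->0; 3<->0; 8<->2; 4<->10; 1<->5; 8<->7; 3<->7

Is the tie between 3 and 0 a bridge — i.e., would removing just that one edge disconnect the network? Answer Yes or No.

No

Even without that edge, 3 still reaches 0 via 3 – 9 – 0, so the network stays connected. Not a bridge.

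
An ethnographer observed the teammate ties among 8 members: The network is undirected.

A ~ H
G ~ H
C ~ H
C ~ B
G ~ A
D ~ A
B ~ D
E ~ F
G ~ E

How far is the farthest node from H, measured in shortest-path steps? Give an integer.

3

Distances from H: A:1, B:2, C:1, D:2, E:2, F:3, G:1.
The largest is 3 (to F), so the eccentricity of H is 3.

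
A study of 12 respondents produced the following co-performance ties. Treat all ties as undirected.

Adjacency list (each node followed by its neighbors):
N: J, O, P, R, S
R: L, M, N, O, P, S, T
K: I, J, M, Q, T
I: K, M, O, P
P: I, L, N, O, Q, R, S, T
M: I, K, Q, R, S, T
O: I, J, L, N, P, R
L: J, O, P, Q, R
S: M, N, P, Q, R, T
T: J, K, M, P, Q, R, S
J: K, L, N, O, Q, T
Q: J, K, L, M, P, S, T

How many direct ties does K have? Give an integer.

K is directly tied to I, J, M, Q, and T. That is 5 neighbors, so the degree of K is 5.

5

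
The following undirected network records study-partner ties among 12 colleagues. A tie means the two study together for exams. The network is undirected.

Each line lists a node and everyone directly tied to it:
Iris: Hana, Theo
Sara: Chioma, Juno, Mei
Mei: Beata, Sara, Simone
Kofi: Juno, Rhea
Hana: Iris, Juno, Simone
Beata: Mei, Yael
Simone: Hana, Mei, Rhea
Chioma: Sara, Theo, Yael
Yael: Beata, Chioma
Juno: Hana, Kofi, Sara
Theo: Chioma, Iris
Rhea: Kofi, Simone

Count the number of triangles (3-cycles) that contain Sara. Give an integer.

Sara's neighbors are Chioma, Juno, and Mei, but none of them are tied to each other, so no triangle contains Sara.

0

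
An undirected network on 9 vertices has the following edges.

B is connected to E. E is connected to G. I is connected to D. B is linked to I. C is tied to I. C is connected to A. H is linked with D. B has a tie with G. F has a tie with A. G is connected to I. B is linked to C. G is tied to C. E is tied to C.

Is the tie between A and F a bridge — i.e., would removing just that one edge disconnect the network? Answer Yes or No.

Yes

Without the A–F edge there is no alternate route between A and F, so the network disconnects. It is a bridge.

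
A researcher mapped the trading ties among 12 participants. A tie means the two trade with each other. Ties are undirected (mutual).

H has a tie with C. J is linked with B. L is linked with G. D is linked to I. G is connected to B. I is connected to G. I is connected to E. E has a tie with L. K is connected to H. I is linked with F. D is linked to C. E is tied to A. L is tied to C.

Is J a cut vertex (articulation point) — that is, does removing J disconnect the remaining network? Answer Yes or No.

No

Even without J, every remaining node can still reach every other (the residual graph is connected), so J is not a cut vertex.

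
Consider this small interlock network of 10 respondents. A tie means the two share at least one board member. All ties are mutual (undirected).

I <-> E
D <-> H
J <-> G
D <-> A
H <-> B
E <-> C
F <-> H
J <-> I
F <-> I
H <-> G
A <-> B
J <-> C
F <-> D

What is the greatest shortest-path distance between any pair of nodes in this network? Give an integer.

5

Eccentricity of each node (its greatest distance to any other): A:5, B:4, C:5, D:4, E:4, F:3, G:3, H:3, I:3, J:4.
The maximum eccentricity is 5, realized for instance by the pair C–A via C – E – I – F – D – A. So the diameter is 5.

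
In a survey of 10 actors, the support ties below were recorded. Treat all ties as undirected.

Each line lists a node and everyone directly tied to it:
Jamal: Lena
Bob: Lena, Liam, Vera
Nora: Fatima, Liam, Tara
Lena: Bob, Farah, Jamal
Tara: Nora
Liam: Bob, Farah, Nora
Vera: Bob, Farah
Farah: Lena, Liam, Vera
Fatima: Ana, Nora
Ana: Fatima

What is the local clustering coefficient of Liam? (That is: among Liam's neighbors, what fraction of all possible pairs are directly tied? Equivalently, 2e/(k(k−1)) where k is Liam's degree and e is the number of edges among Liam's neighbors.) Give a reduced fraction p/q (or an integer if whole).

0

Liam's neighbors: Bob, Farah, and Nora (k = 3).
Possible neighbor pairs: C(3,2) = 3. Edges among them: none → e = 0.
Clustering(Liam) = 0/3 = 0.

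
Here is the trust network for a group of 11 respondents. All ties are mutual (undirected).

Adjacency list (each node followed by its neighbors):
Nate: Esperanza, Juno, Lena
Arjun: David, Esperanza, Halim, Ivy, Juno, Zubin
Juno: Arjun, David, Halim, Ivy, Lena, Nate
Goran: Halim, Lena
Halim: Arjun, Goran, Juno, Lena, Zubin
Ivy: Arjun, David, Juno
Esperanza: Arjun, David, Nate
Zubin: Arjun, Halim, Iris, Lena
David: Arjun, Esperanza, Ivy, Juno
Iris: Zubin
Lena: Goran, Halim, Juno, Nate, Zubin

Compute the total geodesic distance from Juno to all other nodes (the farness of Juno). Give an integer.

15

Distances from Juno: Arjun:1, David:1, Esperanza:2, Goran:2, Halim:1, Iris:3, Ivy:1, Lena:1, Nate:1, Zubin:2.
Sum = 1 + 1 + 2 + 2 + 1 + 3 + 1 + 1 + 1 + 2 = 15.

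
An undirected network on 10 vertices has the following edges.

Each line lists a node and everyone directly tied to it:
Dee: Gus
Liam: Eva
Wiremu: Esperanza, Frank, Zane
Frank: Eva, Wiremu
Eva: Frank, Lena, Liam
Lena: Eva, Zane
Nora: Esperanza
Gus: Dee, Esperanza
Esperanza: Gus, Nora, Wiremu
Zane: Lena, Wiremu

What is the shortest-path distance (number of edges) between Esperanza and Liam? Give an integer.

One shortest route is Esperanza – Wiremu – Frank – Eva – Liam, which uses 4 edges, and at distance 3 from Esperanza we only reach {Eva, Lena}, which does not include Liam. So d(Esperanza,Liam) = 4.

4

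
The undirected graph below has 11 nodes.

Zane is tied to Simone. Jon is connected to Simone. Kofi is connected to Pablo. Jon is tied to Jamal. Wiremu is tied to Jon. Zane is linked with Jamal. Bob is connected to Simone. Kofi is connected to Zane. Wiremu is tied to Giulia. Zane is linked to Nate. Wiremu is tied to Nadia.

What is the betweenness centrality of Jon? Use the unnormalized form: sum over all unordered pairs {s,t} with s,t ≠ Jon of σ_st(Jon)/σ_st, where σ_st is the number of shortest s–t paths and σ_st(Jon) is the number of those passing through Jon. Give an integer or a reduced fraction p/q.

Pairs whose geodesics pass through Jon — Kofi–Wiremu: 2/2; Kofi–Giulia: 2/2; Kofi–Nadia: 2/2; Bob–Wiremu: 1; Bob–Giulia: 1; Bob–Nadia: 1; Bob–Jamal: 1/2; Simone–Wiremu: 1; Simone–Giulia: 1; Simone–Nadia: 1; Simone–Jamal: 1/2; Zane–Wiremu: 2/2; Zane–Giulia: 2/2; Zane–Nadia: 2/2 … (+9 more pairs).
All other pairs contribute 0.
Summing the contributions gives betweenness(Jon) = 22.

22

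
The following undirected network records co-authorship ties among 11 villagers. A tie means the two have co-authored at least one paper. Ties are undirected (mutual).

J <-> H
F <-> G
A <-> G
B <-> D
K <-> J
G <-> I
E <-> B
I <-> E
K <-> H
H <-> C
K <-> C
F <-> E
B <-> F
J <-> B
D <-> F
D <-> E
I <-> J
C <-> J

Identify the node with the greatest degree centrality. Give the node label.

Degrees — A:1, B:4, C:3, D:3, E:4, F:4, G:3, H:3, I:3, J:5, K:3.
The maximum is 5, attained only by J.

J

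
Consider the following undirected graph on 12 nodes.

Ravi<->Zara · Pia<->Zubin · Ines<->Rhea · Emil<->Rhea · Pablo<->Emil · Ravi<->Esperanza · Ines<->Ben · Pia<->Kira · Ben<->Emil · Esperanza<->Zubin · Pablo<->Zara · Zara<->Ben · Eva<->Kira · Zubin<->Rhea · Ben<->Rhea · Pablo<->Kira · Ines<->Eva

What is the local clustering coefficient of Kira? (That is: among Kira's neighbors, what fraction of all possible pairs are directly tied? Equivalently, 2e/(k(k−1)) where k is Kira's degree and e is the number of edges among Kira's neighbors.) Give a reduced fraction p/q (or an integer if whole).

Kira's neighbors: Eva, Pablo, and Pia (k = 3).
Possible neighbor pairs: C(3,2) = 3. Edges among them: none → e = 0.
Clustering(Kira) = 0/3 = 0.

0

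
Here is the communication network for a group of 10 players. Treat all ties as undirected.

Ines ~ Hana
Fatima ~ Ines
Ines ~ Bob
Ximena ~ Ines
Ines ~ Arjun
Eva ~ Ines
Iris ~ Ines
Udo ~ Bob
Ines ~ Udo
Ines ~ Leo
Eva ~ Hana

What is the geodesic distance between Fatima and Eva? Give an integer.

2

One shortest route is Fatima – Ines – Eva, which uses 2 edges, and Fatima and Eva are not directly tied, so nothing shorter exists. So d(Fatima,Eva) = 2.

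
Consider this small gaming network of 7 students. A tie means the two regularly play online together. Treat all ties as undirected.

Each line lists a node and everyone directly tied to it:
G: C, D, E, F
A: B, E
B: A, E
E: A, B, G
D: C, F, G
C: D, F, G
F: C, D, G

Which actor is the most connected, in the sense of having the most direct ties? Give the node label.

G

Degrees — A:2, B:2, C:3, D:3, E:3, F:3, G:4.
The maximum is 4, attained only by G.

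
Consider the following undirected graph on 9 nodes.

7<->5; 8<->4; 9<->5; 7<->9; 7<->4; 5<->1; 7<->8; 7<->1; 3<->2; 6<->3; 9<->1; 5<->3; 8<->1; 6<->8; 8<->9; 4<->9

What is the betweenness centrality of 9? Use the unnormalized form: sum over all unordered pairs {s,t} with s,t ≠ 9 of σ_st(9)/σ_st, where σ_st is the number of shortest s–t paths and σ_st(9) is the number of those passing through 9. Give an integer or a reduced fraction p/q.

Pairs whose geodesics pass through 9 — 1–4: 1/3; 4–5: 1/2; 4–3: 1/3; 4–2: 1/3; 8–5: 1/3.
All other pairs contribute 0.
Summing the contributions gives betweenness(9) = 11/6.

11/6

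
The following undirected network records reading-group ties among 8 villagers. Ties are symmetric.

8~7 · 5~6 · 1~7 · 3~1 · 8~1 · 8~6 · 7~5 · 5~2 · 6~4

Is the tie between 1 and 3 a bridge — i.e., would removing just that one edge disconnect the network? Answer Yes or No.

Without the 1–3 edge there is no alternate route between 1 and 3, so the network disconnects. It is a bridge.

Yes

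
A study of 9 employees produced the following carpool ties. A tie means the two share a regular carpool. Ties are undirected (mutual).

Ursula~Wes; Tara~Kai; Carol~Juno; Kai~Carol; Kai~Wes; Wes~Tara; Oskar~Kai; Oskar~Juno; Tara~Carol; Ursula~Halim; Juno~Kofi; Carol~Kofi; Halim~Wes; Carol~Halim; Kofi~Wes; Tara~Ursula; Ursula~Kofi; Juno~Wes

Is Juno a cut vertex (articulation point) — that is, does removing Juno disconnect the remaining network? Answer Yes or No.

Even without Juno, every remaining node can still reach every other (the residual graph is connected), so Juno is not a cut vertex.

No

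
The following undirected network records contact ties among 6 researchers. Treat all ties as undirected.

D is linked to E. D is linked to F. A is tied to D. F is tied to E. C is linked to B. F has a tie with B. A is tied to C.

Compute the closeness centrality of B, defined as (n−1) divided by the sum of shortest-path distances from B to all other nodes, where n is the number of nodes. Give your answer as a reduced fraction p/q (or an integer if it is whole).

Distances from B: A:2, C:1, D:2, E:2, F:1. Sum = 8.
n = 6, so closeness = 5/8.

5/8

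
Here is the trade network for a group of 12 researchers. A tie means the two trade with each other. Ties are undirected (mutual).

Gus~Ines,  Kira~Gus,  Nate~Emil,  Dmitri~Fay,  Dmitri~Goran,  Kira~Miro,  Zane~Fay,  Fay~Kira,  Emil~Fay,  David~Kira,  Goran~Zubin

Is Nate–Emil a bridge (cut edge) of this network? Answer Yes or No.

Without the Nate–Emil edge there is no alternate route between Nate and Emil, so the network disconnects. It is a bridge.

Yes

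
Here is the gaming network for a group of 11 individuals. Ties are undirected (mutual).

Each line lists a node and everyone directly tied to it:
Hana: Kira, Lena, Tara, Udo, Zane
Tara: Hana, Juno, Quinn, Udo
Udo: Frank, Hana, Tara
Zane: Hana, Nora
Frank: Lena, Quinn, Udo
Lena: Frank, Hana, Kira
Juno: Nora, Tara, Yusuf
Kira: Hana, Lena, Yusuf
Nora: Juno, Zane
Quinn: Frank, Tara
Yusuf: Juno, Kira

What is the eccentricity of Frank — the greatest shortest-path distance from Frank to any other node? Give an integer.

Distances from Frank: Hana:2, Juno:3, Kira:2, Lena:1, Nora:4, Quinn:1, Tara:2, Udo:1, Yusuf:3, Zane:3.
The largest is 4 (to Nora), so the eccentricity of Frank is 4.

4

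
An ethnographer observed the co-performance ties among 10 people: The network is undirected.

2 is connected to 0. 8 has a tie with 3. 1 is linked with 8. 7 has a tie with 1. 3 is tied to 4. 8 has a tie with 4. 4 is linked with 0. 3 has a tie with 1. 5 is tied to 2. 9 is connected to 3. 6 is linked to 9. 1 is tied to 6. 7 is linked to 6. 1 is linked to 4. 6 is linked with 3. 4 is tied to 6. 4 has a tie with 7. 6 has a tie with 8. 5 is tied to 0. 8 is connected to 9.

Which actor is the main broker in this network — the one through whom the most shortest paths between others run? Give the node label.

Unnormalized betweenness of each node: 0:14, 1:2/3, 2:0, 3:5/3, 4:56/3, 5:0, 6:10/3, 7:0, 8:5/3, 9:0.
4 has the largest value, 56/3, making it the main broker — the node through which the most shortest paths run.

4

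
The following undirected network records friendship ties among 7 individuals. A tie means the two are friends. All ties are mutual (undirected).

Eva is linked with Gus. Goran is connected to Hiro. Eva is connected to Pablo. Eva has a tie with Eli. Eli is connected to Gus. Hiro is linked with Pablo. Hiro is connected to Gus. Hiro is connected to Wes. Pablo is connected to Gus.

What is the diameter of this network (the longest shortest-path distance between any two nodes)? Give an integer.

Eccentricity of each node (its greatest distance to any other): Eli:3, Eva:3, Goran:3, Gus:2, Hiro:2, Pablo:2, Wes:3.
The maximum eccentricity is 3, realized for instance by the pair Eli–Goran via Eli – Gus – Hiro – Goran. So the diameter is 3.

3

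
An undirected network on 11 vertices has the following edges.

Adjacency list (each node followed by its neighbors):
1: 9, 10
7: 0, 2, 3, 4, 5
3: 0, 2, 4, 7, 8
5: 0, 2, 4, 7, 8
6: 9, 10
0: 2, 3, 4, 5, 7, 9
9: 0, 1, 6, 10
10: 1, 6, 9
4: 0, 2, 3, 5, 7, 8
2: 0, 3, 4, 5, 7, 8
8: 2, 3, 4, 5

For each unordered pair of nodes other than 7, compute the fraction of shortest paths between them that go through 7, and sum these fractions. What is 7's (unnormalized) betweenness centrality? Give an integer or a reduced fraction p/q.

1/5

Pairs whose geodesics pass through 7 — 5–3: 1/5.
All other pairs contribute 0.
Summing the contributions gives betweenness(7) = 1/5.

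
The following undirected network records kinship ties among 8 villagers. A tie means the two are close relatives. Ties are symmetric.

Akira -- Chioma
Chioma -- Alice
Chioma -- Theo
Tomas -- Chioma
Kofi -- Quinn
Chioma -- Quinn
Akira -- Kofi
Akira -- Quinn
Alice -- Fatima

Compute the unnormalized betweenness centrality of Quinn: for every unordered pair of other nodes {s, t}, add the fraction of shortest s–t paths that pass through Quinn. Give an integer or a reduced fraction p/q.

Pairs whose geodesics pass through Quinn — Tomas–Kofi: 1/2; Theo–Kofi: 1/2; Alice–Kofi: 1/2; Kofi–Fatima: 1/2; Kofi–Chioma: 1/2.
All other pairs contribute 0.
Summing the contributions gives betweenness(Quinn) = 5/2.

5/2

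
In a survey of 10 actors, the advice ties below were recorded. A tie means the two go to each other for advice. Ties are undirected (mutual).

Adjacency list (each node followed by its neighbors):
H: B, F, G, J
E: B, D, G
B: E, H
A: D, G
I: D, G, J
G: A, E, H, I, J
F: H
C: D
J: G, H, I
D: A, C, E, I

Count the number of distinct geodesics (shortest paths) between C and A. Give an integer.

The shortest distance is 2, and the only length-2 path is C–D–A. So there is exactly 1 shortest path.

1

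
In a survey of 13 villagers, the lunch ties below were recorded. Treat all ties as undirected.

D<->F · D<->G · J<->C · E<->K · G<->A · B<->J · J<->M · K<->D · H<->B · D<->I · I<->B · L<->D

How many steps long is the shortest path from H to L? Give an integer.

4

One shortest route is H – B – I – D – L, which uses 4 edges, and at distance 3 from H we only reach {C, D, M}, which does not include L. So d(H,L) = 4.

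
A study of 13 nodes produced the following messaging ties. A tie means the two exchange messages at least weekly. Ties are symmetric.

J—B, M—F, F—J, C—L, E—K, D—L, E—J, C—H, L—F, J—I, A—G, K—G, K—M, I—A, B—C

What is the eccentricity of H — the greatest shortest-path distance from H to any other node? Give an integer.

6

Distances from H: A:5, B:2, C:1, D:3, E:4, F:3, G:6, I:4, J:3, K:5, L:2, M:4.
The largest is 6 (to G), so the eccentricity of H is 6.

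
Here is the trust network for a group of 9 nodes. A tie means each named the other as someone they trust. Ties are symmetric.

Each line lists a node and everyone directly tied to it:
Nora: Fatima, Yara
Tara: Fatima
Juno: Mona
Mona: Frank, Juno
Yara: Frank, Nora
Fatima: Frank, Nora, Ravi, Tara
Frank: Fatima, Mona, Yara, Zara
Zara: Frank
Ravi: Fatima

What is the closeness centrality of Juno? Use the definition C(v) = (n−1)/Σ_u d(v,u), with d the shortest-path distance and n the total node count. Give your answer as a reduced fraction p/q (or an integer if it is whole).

1/3

Distances from Juno: Fatima:3, Frank:2, Mona:1, Nora:4, Ravi:4, Tara:4, Yara:3, Zara:3. Sum = 24.
n = 9, so closeness = 8/24 = 1/3.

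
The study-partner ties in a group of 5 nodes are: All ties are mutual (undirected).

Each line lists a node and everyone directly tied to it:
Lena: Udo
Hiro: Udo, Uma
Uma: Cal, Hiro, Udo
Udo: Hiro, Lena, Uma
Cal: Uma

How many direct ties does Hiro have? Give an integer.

2

Hiro is directly tied to Udo and Uma. That is 2 neighbors, so the degree of Hiro is 2.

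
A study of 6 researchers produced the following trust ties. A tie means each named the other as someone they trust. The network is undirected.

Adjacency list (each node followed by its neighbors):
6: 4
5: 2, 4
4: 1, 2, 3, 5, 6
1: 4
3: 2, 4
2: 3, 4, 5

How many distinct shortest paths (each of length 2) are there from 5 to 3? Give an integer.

The shortest distance is 2. The length-2 paths are: 5–4–3; 5–2–3.
That gives 2 distinct shortest paths.

2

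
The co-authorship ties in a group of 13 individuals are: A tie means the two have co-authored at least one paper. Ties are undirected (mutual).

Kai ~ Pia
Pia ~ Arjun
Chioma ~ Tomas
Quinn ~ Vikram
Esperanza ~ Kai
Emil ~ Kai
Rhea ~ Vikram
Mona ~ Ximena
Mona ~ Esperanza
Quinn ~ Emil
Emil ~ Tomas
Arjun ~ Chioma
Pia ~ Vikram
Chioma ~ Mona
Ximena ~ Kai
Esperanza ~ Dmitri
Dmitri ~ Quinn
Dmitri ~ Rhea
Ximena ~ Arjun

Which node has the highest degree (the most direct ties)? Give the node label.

Degrees — Arjun:3, Chioma:3, Dmitri:3, Emil:3, Esperanza:3, Kai:4, Mona:3, Pia:3, Quinn:3, Rhea:2, Tomas:2, Vikram:3, Ximena:3.
The maximum is 4, attained only by Kai.

Kai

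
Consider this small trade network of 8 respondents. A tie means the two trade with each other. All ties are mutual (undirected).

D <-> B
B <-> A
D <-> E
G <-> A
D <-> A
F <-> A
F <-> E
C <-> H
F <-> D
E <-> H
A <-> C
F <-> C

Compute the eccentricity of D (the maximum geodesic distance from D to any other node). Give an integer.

Distances from D: A:1, B:1, C:2, E:1, F:1, G:2, H:2.
The largest is 2 (to C, G, and H), so the eccentricity of D is 2.

2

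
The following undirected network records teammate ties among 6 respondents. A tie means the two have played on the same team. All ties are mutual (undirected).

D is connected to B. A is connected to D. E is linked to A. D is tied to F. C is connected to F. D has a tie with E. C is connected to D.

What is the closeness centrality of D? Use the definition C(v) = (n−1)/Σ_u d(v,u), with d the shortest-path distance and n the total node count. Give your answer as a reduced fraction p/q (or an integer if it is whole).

1

Distances from D: A:1, B:1, C:1, E:1, F:1. Sum = 5.
n = 6, so closeness = 5/5 = 1.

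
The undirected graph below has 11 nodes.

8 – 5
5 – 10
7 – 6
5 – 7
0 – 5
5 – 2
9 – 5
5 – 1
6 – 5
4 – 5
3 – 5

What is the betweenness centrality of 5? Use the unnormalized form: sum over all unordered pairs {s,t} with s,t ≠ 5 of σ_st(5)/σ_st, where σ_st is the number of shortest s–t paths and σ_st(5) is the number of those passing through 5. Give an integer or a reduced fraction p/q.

Pairs whose geodesics pass through 5 — 10–3: 1; 10–4: 1; 10–9: 1; 10–0: 1; 10–2: 1; 10–8: 1; 10–7: 1; 10–6: 1; 10–1: 1; 3–4: 1; 3–9: 1; 3–0: 1; 3–2: 1; 3–8: 1 … (+30 more pairs).
All other pairs contribute 0.
Summing the contributions gives betweenness(5) = 44.

44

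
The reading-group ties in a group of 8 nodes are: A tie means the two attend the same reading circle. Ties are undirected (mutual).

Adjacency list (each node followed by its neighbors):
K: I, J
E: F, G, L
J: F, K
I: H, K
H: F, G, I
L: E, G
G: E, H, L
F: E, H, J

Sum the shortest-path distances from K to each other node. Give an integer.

16

Distances from K: E:3, F:2, G:3, H:2, I:1, J:1, L:4.
Sum = 3 + 2 + 3 + 2 + 1 + 1 + 4 = 16.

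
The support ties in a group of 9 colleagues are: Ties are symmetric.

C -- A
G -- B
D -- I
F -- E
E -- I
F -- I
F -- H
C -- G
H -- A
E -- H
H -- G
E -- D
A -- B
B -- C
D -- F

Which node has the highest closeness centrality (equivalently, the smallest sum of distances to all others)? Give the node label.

H

Farness (sum of distances to all others) for each node — A:15, B:19, C:19, D:19, E:14, F:14, G:15, H:12, I:19.
The smallest farness is 12, for H, so H has the highest closeness.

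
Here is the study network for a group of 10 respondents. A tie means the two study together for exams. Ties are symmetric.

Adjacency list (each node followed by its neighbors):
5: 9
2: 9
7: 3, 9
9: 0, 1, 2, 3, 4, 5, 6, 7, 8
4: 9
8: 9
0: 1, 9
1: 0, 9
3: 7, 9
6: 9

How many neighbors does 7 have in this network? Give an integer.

7 is directly tied to 3 and 9. That is 2 neighbors, so the degree of 7 is 2.

2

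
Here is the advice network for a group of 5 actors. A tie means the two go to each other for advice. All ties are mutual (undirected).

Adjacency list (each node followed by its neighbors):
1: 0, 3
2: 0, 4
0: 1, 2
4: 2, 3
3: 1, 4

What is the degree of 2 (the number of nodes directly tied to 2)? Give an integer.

2 is directly tied to 0 and 4. That is 2 neighbors, so the degree of 2 is 2.

2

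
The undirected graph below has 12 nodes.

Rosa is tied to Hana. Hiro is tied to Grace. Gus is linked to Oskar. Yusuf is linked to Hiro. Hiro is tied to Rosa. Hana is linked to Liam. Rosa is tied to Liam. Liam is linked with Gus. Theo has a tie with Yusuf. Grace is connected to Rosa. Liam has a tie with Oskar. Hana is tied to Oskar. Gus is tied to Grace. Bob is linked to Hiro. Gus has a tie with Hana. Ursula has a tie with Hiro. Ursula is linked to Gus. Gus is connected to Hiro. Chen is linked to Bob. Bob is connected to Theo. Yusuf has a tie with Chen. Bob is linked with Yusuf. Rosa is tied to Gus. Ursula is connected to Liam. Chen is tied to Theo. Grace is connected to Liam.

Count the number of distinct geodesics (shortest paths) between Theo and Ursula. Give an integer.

The shortest distance is 3. The length-3 paths are: Theo–Bob–Hiro–Ursula; Theo–Yusuf–Hiro–Ursula.
That gives 2 distinct shortest paths.

2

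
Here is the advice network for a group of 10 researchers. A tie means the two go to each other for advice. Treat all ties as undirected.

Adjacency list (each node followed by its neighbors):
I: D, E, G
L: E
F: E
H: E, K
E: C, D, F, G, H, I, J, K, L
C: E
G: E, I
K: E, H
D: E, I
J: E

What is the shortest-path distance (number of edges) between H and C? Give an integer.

2

One shortest route is H – E – C, which uses 2 edges, and H and C are not directly tied, so nothing shorter exists. So d(H,C) = 2.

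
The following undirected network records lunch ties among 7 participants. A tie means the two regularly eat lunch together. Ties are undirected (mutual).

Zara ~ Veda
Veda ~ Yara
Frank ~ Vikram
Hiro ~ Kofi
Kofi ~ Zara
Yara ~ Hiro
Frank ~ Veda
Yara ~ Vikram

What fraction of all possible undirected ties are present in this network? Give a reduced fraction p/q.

8/21

There are 8 edges and 7 nodes, so the maximum possible is C(7,2) = 21.
Density = 8/21.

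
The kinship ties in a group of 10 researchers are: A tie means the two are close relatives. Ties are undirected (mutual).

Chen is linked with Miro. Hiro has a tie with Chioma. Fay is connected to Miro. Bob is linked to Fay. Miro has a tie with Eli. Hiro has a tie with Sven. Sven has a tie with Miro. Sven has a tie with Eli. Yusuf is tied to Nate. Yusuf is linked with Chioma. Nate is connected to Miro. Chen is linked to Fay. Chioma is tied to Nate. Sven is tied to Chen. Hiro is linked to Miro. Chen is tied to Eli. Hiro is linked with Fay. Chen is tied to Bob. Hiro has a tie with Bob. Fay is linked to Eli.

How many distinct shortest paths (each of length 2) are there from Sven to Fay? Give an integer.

4

The shortest distance is 2. The length-2 paths are: Sven–Hiro–Fay; Sven–Eli–Fay; Sven–Miro–Fay; Sven–Chen–Fay.
That gives 4 distinct shortest paths.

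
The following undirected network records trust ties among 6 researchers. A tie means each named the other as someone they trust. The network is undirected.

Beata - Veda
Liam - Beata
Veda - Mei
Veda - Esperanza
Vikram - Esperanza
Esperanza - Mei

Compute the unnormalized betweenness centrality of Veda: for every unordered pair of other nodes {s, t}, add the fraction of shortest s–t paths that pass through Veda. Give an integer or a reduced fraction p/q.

6

Pairs whose geodesics pass through Veda — Mei–Liam: 1; Mei–Beata: 1; Liam–Esperanza: 1; Liam–Vikram: 1; Beata–Esperanza: 1; Beata–Vikram: 1.
All other pairs contribute 0.
Summing the contributions gives betweenness(Veda) = 6.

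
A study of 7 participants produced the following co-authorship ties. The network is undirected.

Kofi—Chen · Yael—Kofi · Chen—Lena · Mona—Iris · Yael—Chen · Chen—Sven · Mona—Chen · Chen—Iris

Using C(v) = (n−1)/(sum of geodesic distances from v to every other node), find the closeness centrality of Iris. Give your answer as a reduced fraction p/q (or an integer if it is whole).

3/5

Distances from Iris: Chen:1, Kofi:2, Lena:2, Mona:1, Sven:2, Yael:2. Sum = 10.
n = 7, so closeness = 6/10 = 3/5.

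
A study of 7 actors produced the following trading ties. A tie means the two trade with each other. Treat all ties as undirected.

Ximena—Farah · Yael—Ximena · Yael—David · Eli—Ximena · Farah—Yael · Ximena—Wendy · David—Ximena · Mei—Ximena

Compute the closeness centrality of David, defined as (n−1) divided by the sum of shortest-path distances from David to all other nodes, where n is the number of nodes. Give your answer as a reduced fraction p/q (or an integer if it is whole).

3/5

Distances from David: Eli:2, Farah:2, Mei:2, Wendy:2, Ximena:1, Yael:1. Sum = 10.
n = 7, so closeness = 6/10 = 3/5.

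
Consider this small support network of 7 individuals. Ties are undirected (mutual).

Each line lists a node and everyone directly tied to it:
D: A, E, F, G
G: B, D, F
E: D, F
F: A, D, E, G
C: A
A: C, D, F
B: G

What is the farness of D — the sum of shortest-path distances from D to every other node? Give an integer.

8

Distances from D: A:1, B:2, C:2, E:1, F:1, G:1.
Sum = 1 + 2 + 2 + 1 + 1 + 1 = 8.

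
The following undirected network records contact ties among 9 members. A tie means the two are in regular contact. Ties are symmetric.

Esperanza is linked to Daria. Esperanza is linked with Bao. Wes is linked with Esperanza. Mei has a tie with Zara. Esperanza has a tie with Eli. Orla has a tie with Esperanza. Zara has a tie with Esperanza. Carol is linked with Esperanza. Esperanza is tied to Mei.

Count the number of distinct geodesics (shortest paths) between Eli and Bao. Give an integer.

1

The shortest distance is 2, and the only length-2 path is Eli–Esperanza–Bao. So there is exactly 1 shortest path.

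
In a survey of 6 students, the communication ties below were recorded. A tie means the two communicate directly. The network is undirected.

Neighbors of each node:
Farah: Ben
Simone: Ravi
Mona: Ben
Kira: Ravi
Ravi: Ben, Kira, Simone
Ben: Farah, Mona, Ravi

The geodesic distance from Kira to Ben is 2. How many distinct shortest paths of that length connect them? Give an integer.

The shortest distance is 2, and the only length-2 path is Kira–Ravi–Ben. So there is exactly 1 shortest path.

1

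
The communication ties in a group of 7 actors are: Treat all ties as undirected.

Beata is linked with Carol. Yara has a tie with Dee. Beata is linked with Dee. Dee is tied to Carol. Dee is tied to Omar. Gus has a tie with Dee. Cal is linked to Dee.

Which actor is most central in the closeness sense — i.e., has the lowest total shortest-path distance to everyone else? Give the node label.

Dee

Farness (sum of distances to all others) for each node — Beata:10, Cal:11, Carol:10, Dee:6, Gus:11, Omar:11, Yara:11.
The smallest farness is 6, for Dee, so Dee has the highest closeness.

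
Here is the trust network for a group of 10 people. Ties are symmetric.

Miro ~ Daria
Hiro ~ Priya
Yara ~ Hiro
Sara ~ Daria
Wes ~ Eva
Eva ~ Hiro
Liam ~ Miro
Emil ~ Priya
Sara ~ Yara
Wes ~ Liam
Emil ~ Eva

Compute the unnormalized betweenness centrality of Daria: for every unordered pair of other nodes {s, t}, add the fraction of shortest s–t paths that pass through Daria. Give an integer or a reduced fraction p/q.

29/6

Pairs whose geodesics pass through Daria — Wes–Sara: 1/2; Liam–Sara: 1; Liam–Yara: 1/2; Miro–Sara: 1; Miro–Yara: 1; Miro–Hiro: 1/2; Miro–Priya: 1/3.
All other pairs contribute 0.
Summing the contributions gives betweenness(Daria) = 29/6.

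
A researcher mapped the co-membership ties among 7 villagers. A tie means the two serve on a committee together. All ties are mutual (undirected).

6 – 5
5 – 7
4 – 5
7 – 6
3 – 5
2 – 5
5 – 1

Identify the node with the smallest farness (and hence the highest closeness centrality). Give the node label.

Farness (sum of distances to all others) for each node — 1:11, 2:11, 3:11, 4:11, 5:6, 6:10, 7:10.
The smallest farness is 6, for 5, so 5 has the highest closeness.

5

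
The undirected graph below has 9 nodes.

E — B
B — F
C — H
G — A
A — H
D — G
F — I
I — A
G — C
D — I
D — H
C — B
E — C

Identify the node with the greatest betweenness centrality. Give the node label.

Unnormalized betweenness of each node: A:12/5, B:58/15, C:25/3, D:12/5, E:0, F:43/15, G:17/5, H:17/5, I:13/3.
C has the largest value, 25/3, making it the main broker — the node through which the most shortest paths run.

C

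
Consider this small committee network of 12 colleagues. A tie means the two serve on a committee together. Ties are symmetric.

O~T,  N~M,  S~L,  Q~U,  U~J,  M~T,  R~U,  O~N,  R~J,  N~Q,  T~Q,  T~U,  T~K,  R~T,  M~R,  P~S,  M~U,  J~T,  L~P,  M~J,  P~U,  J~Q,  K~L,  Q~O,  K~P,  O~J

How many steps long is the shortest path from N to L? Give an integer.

One shortest route is N – O – T – K – L, which uses 4 edges, and at distance 3 from N we only reach {K, P}, which does not include L. So d(N,L) = 4.

4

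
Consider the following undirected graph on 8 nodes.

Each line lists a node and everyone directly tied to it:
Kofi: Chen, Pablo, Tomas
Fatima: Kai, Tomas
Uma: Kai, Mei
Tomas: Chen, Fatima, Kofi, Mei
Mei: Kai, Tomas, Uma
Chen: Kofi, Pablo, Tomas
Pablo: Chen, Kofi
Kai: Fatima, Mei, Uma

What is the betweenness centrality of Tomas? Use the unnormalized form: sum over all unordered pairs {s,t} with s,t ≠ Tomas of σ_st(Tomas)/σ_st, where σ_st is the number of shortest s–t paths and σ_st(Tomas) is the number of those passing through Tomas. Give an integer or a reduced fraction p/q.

25/2

Pairs whose geodesics pass through Tomas — Pablo–Fatima: 2/2; Pablo–Kai: 4/4; Pablo–Uma: 2/2; Pablo–Mei: 2/2; Kofi–Fatima: 1; Kofi–Kai: 2/2; Kofi–Uma: 1; Kofi–Mei: 1; Chen–Fatima: 1; Chen–Kai: 2/2; Chen–Uma: 1; Chen–Mei: 1; Fatima–Mei: 1/2.
All other pairs contribute 0.
Summing the contributions gives betweenness(Tomas) = 25/2.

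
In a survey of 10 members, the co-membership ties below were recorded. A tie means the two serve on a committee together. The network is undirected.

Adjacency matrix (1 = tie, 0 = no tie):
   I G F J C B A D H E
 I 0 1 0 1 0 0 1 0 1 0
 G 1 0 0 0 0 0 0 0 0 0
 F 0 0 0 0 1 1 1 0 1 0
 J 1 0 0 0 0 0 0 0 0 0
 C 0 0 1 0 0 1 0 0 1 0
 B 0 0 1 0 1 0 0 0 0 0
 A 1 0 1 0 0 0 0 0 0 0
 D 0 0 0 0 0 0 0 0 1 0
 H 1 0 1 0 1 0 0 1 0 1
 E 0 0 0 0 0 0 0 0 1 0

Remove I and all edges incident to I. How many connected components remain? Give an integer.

3

Without I, the remaining ties split the others into: {G}; {A, B, C, D, E, F, H}; {J}.
That's 3 separate components.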